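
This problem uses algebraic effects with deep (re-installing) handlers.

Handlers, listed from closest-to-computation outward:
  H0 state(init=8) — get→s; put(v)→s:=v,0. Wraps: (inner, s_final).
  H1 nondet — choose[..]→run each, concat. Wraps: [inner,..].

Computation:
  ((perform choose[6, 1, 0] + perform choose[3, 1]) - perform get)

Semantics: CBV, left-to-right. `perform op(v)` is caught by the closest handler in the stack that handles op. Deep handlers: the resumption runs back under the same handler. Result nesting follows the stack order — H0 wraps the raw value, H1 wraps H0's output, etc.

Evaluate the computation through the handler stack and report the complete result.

Step-by-step:
choose[6, 1, 0] @ H1
  branch[0] choose=6:
    choose[3, 1] @ H1
      branch[0] choose=3:
        get @ H0 ⇒ 8
        H0 returns (1, 8)
        H1 returns [(1, 8)]
      branch[1] choose=1:
        get @ H0 ⇒ 8
        H0 returns (-1, 8)
        H1 returns [(-1, 8)]
  branch[1] choose=1:
    choose[3, 1] @ H1
      branch[0] choose=3:
        get @ H0 ⇒ 8
        H0 returns (-4, 8)
        H1 returns [(-4, 8)]
      branch[1] choose=1:
        get @ H0 ⇒ 8
        H0 returns (-6, 8)
        H1 returns [(-6, 8)]
  branch[2] choose=0:
    choose[3, 1] @ H1
      branch[0] choose=3:
        get @ H0 ⇒ 8
        H0 returns (-5, 8)
        H1 returns [(-5, 8)]
      branch[1] choose=1:
        get @ H0 ⇒ 8
        H0 returns (-7, 8)
        H1 returns [(-7, 8)]
= [(1, 8), (-1, 8), (-4, 8), (-6, 8), (-5, 8), (-7, 8)]

Answer: [(1, 8), (-1, 8), (-4, 8), (-6, 8), (-5, 8), (-7, 8)]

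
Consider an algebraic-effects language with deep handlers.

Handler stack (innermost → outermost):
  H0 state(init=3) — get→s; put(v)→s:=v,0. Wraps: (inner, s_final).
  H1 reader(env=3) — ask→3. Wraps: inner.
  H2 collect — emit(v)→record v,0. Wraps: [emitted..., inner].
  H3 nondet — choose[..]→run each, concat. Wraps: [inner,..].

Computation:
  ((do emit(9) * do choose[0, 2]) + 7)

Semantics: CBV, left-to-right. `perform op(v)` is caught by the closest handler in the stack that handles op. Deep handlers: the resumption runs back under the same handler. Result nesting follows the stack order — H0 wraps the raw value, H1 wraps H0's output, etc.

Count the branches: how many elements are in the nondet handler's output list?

Answer: 2

Step-by-step:
emit(9) @ H2 ⇒ out+=9
choose[0, 2] @ H3
  branch[0] choose=0:
    H0 returns (7, 3)
    H1 returns (7, 3)
    H2 returns [9, (7, 3)]
    H3 returns [[9, (7, 3)]]
  branch[1] choose=2:
    H0 returns (7, 3)
    H1 returns (7, 3)
    H2 returns [9, (7, 3)]
    H3 returns [[9, (7, 3)]]
= [[9, (7, 3)], [9, (7, 3)]]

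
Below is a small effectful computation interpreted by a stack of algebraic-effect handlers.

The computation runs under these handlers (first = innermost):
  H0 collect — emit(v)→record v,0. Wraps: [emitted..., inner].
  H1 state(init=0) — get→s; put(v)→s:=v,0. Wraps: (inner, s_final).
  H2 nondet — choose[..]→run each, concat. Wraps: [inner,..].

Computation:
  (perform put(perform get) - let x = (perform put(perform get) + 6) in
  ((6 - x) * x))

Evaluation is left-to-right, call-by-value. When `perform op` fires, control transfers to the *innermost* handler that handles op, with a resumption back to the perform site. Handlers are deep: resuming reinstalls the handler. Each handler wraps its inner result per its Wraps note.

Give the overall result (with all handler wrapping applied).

Working:
get @ H1 ⇒ 0
put(0) @ H1 ⇒ s:=0
get @ H1 ⇒ 0
put(0) @ H1 ⇒ s:=0
H0 returns [0]
H1 returns ([0], 0)
H2 returns [([0], 0)]
= [([0], 0)]

Answer: [([0], 0)]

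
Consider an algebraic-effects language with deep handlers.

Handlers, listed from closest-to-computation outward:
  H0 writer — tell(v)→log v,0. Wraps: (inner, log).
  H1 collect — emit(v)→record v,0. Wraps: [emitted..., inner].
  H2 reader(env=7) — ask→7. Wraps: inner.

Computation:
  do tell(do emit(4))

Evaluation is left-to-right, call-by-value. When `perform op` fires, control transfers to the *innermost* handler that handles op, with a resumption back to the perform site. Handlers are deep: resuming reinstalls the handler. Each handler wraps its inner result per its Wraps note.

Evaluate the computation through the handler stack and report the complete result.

Working:
emit(4) @ H1 ⇒ out+=4
tell(0) @ H0 ⇒ log+=0
H0 returns (0, (0))
H1 returns [4, (0, (0))]
H2 returns [4, (0, (0))]
= [4, (0, (0))]

Answer: [4, (0, (0))]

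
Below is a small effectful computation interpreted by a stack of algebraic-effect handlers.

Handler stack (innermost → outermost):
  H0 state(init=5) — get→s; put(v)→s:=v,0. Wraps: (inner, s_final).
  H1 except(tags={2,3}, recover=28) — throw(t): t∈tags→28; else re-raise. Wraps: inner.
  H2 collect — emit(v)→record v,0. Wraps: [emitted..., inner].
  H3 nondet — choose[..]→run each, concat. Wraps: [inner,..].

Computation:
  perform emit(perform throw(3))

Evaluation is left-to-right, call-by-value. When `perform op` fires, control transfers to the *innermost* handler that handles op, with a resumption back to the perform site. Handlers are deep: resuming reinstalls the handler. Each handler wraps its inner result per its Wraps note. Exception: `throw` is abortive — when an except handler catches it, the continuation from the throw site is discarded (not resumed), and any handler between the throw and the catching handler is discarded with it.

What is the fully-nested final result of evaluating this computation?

Answer: [[28]]

Step-by-step:
throw(3) @ H1 caught ⇒ 28
H2 returns [28]
H3 returns [[28]]
= [[28]]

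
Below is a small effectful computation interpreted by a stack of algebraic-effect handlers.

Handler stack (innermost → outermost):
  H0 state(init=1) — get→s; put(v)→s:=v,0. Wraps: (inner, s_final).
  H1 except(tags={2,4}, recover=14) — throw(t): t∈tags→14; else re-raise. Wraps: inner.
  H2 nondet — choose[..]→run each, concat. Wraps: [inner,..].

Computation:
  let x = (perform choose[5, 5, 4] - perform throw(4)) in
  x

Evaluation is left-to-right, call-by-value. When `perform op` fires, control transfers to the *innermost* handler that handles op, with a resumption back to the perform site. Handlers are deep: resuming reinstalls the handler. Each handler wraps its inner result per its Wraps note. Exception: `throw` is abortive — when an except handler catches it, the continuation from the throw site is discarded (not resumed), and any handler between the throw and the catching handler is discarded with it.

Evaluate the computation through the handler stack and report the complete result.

Answer: [14, 14, 14]

Working:
choose[5, 5, 4] @ H2
  branch[0] choose=5:
    throw(4) @ H1 caught ⇒ 14
    H2 returns [14]
  branch[1] choose=5:
    throw(4) @ H1 caught ⇒ 14
    H2 returns [14]
  branch[2] choose=4:
    throw(4) @ H1 caught ⇒ 14
    H2 returns [14]
= [14, 14, 14]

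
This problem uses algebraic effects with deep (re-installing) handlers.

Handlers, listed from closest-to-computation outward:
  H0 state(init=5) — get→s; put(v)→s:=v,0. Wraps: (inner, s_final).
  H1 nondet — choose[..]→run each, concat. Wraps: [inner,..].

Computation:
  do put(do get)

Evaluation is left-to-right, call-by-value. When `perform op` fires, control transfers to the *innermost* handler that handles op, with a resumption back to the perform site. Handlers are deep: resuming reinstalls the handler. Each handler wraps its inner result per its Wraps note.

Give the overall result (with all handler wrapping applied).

Answer: [(0, 5)]

Step-by-step:
get @ H0 ⇒ 5
put(5) @ H0 ⇒ s:=5
H0 returns (0, 5)
H1 returns [(0, 5)]
= [(0, 5)]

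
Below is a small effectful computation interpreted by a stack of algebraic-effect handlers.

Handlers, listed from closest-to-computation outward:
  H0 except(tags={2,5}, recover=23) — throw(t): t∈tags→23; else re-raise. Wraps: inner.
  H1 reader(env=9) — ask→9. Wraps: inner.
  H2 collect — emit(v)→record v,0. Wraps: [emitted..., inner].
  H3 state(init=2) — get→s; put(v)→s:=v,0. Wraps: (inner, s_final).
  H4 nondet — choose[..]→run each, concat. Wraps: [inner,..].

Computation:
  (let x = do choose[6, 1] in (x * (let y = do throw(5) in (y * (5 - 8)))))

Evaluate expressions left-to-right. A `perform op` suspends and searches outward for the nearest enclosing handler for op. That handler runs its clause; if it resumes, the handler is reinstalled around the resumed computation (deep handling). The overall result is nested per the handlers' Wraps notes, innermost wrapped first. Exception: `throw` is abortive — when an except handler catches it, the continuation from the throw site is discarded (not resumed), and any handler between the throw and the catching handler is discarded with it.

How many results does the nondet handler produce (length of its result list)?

Step-by-step:
choose[6, 1] @ H4
  branch[0] choose=6:
    throw(5) @ H0 caught ⇒ 23
    H1 returns 23
    H2 returns [23]
    H3 returns ([23], 2)
    H4 returns [([23], 2)]
  branch[1] choose=1:
    throw(5) @ H0 caught ⇒ 23
    H1 returns 23
    H2 returns [23]
    H3 returns ([23], 2)
    H4 returns [([23], 2)]
= [([23], 2), ([23], 2)]

Answer: 2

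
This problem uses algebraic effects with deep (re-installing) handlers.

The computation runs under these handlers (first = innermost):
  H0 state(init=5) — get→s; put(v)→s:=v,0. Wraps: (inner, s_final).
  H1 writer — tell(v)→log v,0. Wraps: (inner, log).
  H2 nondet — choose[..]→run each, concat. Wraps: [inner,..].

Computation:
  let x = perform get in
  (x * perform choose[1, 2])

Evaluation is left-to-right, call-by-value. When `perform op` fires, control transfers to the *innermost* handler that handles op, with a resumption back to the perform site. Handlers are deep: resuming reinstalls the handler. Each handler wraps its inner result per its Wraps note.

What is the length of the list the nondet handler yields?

Answer: 2

Working:
get @ H0 ⇒ 5
choose[1, 2] @ H2
  branch[0] choose=1:
    H0 returns (5, 5)
    H1 returns ((5, 5), ())
    H2 returns [((5, 5), ())]
  branch[1] choose=2:
    H0 returns (10, 5)
    H1 returns ((10, 5), ())
    H2 returns [((10, 5), ())]
= [((5, 5), ()), ((10, 5), ())]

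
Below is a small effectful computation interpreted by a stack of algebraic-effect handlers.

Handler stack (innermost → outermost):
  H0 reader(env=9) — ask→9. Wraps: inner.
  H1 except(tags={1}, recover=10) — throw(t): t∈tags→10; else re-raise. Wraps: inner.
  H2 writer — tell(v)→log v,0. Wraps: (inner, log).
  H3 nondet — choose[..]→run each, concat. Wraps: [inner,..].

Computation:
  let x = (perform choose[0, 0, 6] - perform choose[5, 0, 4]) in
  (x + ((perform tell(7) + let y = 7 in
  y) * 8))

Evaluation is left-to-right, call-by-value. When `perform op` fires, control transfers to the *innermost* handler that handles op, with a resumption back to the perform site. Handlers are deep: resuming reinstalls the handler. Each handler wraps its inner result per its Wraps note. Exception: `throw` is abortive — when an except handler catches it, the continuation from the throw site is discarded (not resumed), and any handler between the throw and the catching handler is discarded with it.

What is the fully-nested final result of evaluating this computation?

Answer: [(51, (7)), (56, (7)), (52, (7)), (51, (7)), (56, (7)), (52, (7)), (57, (7)), (62, (7)), (58, (7))]

Step-by-step:
choose[0, 0, 6] @ H3
  branch[0] choose=0:
    choose[5, 0, 4] @ H3
      branch[0] choose=5:
        tell(7) @ H2 ⇒ log+=7
        H0 returns 51
        H1 returns 51
        H2 returns (51, (7))
        H3 returns [(51, (7))]
      branch[1] choose=0:
        tell(7) @ H2 ⇒ log+=7
        H0 returns 56
        H1 returns 56
        H2 returns (56, (7))
        H3 returns [(56, (7))]
      branch[2] choose=4:
        tell(7) @ H2 ⇒ log+=7
        H0 returns 52
        H1 returns 52
        H2 returns (52, (7))
        H3 returns [(52, (7))]
  branch[1] choose=0:
    choose[5, 0, 4] @ H3
      branch[0] choose=5:
        tell(7) @ H2 ⇒ log+=7
        H0 returns 51
        H1 returns 51
        H2 returns (51, (7))
        H3 returns [(51, (7))]
      branch[1] choose=0:
        tell(7) @ H2 ⇒ log+=7
        H0 returns 56
        H1 returns 56
        H2 returns (56, (7))
        H3 returns [(56, (7))]
      branch[2] choose=4:
        tell(7) @ H2 ⇒ log+=7
        H0 returns 52
        H1 returns 52
        H2 returns (52, (7))
        H3 returns [(52, (7))]
  branch[2] choose=6:
    choose[5, 0, 4] @ H3
      branch[0] choose=5:
        tell(7) @ H2 ⇒ log+=7
        H0 returns 57
        H1 returns 57
        H2 returns (57, (7))
        H3 returns [(57, (7))]
      branch[1] choose=0:
        tell(7) @ H2 ⇒ log+=7
        H0 returns 62
        H1 returns 62
        H2 returns (62, (7))
        H3 returns [(62, (7))]
      branch[2] choose=4:
        tell(7) @ H2 ⇒ log+=7
        H0 returns 58
        H1 returns 58
        H2 returns (58, (7))
        H3 returns [(58, (7))]
= [(51, (7)), (56, (7)), (52, (7)), (51, (7)), (56, (7)), (52, (7)), (57, (7)), (62, (7)), (58, (7))]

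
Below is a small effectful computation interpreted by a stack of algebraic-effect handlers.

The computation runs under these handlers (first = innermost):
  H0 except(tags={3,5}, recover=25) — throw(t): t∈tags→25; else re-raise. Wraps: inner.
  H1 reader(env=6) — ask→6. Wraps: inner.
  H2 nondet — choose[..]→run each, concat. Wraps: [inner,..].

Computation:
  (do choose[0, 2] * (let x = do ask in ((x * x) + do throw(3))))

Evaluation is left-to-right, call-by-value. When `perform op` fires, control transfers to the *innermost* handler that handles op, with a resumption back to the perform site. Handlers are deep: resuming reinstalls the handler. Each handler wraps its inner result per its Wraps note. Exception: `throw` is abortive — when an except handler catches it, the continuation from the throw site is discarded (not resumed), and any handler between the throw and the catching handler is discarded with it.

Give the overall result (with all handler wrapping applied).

Step-by-step:
choose[0, 2] @ H2
  branch[0] choose=0:
    ask @ H1 ⇒ 6
    throw(3) @ H0 caught ⇒ 25
    H1 returns 25
    H2 returns [25]
  branch[1] choose=2:
    ask @ H1 ⇒ 6
    throw(3) @ H0 caught ⇒ 25
    H1 returns 25
    H2 returns [25]
= [25, 25]

Answer: [25, 25]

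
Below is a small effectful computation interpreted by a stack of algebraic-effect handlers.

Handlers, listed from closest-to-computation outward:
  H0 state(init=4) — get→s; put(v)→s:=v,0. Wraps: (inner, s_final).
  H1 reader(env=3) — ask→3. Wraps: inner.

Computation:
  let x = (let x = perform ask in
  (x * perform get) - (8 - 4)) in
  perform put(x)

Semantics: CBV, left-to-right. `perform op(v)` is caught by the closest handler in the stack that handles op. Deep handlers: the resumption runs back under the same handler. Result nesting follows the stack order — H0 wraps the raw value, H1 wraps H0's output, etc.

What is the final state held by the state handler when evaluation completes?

Answer: 8

Step-by-step:
ask @ H1 ⇒ 3
get @ H0 ⇒ 4
put(8) @ H0 ⇒ s:=8
H0 returns (0, 8)
H1 returns (0, 8)
= (0, 8)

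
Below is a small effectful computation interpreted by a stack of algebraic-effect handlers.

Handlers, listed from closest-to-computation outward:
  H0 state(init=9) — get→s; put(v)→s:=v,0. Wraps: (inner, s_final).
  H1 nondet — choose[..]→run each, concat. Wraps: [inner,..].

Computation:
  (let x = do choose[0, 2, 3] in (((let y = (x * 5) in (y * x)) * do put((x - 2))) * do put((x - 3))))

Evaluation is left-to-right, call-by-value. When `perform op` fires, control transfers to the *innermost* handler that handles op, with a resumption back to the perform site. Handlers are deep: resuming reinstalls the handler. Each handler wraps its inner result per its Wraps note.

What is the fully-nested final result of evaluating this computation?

Answer: [(0, -3), (0, -1), (0, 0)]

Working:
choose[0, 2, 3] @ H1
  branch[0] choose=0:
    put(-2) @ H0 ⇒ s:=-2
    put(-3) @ H0 ⇒ s:=-3
    H0 returns (0, -3)
    H1 returns [(0, -3)]
  branch[1] choose=2:
    put(0) @ H0 ⇒ s:=0
    put(-1) @ H0 ⇒ s:=-1
    H0 returns (0, -1)
    H1 returns [(0, -1)]
  branch[2] choose=3:
    put(1) @ H0 ⇒ s:=1
    put(0) @ H0 ⇒ s:=0
    H0 returns (0, 0)
    H1 returns [(0, 0)]
= [(0, -3), (0, -1), (0, 0)]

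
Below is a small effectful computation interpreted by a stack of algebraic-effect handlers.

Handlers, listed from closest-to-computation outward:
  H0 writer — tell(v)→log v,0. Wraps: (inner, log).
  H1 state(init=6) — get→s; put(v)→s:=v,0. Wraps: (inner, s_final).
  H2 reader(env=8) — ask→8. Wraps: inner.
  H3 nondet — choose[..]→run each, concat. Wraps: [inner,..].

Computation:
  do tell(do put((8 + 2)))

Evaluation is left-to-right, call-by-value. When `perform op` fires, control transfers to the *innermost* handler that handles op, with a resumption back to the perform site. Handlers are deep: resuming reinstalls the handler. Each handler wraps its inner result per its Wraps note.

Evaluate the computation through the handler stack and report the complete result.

Answer: [((0, (0)), 10)]

Step-by-step:
put(10) @ H1 ⇒ s:=10
tell(0) @ H0 ⇒ log+=0
H0 returns (0, (0))
H1 returns ((0, (0)), 10)
H2 returns ((0, (0)), 10)
H3 returns [((0, (0)), 10)]
= [((0, (0)), 10)]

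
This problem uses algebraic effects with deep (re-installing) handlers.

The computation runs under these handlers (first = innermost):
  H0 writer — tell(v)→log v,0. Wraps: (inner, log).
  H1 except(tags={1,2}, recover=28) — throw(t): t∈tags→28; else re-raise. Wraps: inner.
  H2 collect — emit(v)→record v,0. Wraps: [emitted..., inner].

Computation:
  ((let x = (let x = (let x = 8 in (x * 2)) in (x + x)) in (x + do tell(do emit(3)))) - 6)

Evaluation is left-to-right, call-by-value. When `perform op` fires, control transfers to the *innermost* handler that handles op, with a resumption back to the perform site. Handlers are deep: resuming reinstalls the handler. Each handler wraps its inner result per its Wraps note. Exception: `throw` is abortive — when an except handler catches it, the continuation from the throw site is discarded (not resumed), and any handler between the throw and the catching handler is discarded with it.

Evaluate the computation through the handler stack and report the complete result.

Answer: [3, (26, (0))]

Evaluation trace:
emit(3) @ H2 ⇒ out+=3
tell(0) @ H0 ⇒ log+=0
H0 returns (26, (0))
H1 returns (26, (0))
H2 returns [3, (26, (0))]
= [3, (26, (0))]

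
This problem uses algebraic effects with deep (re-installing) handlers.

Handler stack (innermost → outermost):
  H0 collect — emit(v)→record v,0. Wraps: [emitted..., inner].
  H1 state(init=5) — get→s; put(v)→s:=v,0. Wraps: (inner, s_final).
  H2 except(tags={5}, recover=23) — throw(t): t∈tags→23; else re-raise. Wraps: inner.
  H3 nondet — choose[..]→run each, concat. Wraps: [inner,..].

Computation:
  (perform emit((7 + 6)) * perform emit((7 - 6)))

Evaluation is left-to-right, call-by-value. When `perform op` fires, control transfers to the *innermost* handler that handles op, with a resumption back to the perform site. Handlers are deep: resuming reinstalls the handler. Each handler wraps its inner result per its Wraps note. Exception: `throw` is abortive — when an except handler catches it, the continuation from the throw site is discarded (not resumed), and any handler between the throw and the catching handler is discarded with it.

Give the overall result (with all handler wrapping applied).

Working:
emit(13) @ H0 ⇒ out+=13
emit(1) @ H0 ⇒ out+=1
H0 returns [13, 1, 0]
H1 returns ([13, 1, 0], 5)
H2 returns ([13, 1, 0], 5)
H3 returns [([13, 1, 0], 5)]
= [([13, 1, 0], 5)]

Answer: [([13, 1, 0], 5)]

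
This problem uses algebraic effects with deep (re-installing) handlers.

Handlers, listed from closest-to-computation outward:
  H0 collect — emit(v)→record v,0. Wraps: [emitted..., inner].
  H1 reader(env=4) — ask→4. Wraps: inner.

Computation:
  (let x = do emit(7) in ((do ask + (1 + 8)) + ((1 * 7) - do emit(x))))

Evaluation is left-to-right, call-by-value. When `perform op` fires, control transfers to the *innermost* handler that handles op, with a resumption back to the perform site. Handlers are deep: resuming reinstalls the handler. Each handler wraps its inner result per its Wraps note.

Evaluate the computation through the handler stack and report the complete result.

Answer: [7, 0, 20]

Working:
emit(7) @ H0 ⇒ out+=7
ask @ H1 ⇒ 4
emit(0) @ H0 ⇒ out+=0
H0 returns [7, 0, 20]
H1 returns [7, 0, 20]
= [7, 0, 20]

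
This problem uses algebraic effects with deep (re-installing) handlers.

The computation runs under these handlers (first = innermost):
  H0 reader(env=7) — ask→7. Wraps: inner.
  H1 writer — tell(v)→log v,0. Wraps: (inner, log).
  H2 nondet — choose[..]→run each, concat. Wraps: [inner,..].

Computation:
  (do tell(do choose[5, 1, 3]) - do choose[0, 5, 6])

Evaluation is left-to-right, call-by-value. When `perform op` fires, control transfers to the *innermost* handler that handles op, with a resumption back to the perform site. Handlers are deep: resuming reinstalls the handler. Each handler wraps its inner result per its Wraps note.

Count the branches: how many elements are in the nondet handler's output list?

Evaluation trace:
choose[5, 1, 3] @ H2
  branch[0] choose=5:
    tell(5) @ H1 ⇒ log+=5
    choose[0, 5, 6] @ H2
      branch[0] choose=0:
        H0 returns 0
        H1 returns (0, (5))
        H2 returns [(0, (5))]
      branch[1] choose=5:
        H0 returns -5
        H1 returns (-5, (5))
        H2 returns [(-5, (5))]
      branch[2] choose=6:
        H0 returns -6
        H1 returns (-6, (5))
        H2 returns [(-6, (5))]
  branch[1] choose=1:
    tell(1) @ H1 ⇒ log+=1
    choose[0, 5, 6] @ H2
      branch[0] choose=0:
        H0 returns 0
        H1 returns (0, (1))
        H2 returns [(0, (1))]
      branch[1] choose=5:
        H0 returns -5
        H1 returns (-5, (1))
        H2 returns [(-5, (1))]
      branch[2] choose=6:
        H0 returns -6
        H1 returns (-6, (1))
        H2 returns [(-6, (1))]
  branch[2] choose=3:
    tell(3) @ H1 ⇒ log+=3
    choose[0, 5, 6] @ H2
      branch[0] choose=0:
        H0 returns 0
        H1 returns (0, (3))
        H2 returns [(0, (3))]
      branch[1] choose=5:
        H0 returns -5
        H1 returns (-5, (3))
        H2 returns [(-5, (3))]
      branch[2] choose=6:
        H0 returns -6
        H1 returns (-6, (3))
        H2 returns [(-6, (3))]
= [(0, (5)), (-5, (5)), (-6, (5)), (0, (1)), (-5, (1)), (-6, (1)), (0, (3)), (-5, (3)), (-6, (3))]

Answer: 9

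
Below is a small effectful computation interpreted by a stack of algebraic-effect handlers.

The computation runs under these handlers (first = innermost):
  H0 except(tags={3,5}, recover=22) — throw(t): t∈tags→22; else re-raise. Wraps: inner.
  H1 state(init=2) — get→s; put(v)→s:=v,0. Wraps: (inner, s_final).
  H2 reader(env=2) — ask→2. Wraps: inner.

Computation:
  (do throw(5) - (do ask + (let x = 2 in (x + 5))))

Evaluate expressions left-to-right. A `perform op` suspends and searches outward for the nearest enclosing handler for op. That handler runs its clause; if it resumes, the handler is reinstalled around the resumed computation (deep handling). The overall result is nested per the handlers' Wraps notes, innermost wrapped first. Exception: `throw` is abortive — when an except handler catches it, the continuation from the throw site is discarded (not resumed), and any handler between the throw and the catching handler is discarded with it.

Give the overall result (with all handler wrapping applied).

Working:
throw(5) @ H0 caught ⇒ 22
H1 returns (22, 2)
H2 returns (22, 2)
= (22, 2)

Answer: (22, 2)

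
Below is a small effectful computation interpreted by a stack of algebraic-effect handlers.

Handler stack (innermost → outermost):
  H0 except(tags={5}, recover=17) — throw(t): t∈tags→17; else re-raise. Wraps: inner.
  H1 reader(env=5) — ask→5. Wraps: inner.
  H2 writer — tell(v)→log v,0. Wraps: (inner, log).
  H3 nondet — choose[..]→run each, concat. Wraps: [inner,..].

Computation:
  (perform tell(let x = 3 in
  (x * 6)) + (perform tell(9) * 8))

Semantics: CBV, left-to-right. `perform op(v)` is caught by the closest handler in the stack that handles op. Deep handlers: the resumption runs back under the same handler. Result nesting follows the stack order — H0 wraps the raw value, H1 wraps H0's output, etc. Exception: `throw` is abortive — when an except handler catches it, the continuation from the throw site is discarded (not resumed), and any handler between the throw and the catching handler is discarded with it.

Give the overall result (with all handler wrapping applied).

Answer: [(0, (18, 9))]

Working:
tell(18) @ H2 ⇒ log+=18
tell(9) @ H2 ⇒ log+=9
H0 returns 0
H1 returns 0
H2 returns (0, (18, 9))
H3 returns [(0, (18, 9))]
= [(0, (18, 9))]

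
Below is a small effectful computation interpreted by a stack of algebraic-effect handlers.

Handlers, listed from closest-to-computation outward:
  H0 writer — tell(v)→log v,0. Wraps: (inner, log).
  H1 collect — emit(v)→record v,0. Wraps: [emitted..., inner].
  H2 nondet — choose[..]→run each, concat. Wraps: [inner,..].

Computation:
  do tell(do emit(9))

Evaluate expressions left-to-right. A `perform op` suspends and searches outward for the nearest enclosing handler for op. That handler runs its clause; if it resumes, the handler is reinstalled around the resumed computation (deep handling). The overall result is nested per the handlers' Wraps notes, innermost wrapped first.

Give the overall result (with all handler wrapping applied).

Answer: [[9, (0, (0))]]

Step-by-step:
emit(9) @ H1 ⇒ out+=9
tell(0) @ H0 ⇒ log+=0
H0 returns (0, (0))
H1 returns [9, (0, (0))]
H2 returns [[9, (0, (0))]]
= [[9, (0, (0))]]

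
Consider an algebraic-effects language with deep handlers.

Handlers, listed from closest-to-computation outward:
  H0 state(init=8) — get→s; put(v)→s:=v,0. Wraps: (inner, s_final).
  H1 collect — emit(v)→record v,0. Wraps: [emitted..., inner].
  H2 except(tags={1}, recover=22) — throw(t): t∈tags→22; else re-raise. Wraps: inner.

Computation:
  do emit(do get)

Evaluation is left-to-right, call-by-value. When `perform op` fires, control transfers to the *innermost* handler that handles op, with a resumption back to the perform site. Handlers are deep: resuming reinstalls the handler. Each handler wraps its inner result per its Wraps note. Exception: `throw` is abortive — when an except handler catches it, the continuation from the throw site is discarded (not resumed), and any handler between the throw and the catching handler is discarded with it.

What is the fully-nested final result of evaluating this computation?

Answer: [8, (0, 8)]

Step-by-step:
get @ H0 ⇒ 8
emit(8) @ H1 ⇒ out+=8
H0 returns (0, 8)
H1 returns [8, (0, 8)]
H2 returns [8, (0, 8)]
= [8, (0, 8)]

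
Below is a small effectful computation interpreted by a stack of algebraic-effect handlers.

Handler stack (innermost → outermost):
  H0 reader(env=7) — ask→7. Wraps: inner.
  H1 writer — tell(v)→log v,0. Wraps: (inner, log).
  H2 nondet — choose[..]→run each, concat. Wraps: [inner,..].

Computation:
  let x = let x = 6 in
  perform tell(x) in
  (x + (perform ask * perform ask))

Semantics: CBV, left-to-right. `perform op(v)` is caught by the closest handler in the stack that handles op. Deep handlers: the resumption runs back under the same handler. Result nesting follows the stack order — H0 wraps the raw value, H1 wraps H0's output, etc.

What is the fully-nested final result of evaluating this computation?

Working:
tell(6) @ H1 ⇒ log+=6
ask @ H0 ⇒ 7
ask @ H0 ⇒ 7
H0 returns 49
H1 returns (49, (6))
H2 returns [(49, (6))]
= [(49, (6))]

Answer: [(49, (6))]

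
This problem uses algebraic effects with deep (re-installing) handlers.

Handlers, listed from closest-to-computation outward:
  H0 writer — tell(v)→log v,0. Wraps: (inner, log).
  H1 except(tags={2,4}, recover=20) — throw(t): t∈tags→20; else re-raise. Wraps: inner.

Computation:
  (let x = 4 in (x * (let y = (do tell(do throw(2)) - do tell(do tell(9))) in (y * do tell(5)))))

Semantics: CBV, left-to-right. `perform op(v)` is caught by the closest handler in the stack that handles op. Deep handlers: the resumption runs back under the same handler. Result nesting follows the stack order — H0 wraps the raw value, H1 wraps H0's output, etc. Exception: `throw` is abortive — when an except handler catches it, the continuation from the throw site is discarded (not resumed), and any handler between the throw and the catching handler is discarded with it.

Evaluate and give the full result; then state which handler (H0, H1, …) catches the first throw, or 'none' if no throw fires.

Working:
throw(2) @ H1 caught ⇒ 20
= 20

Answer: 20 ; first throw caught by: H1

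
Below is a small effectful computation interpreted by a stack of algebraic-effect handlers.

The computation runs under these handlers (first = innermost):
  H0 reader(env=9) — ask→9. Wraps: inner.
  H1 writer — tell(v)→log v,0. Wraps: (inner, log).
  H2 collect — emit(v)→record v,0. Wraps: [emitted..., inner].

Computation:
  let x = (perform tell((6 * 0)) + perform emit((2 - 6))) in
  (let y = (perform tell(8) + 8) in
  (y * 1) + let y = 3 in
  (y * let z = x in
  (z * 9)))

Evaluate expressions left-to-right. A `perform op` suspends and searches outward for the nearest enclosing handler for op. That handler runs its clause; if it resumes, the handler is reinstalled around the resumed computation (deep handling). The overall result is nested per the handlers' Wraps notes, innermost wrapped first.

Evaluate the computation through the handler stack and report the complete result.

Answer: [-4, (8, (0, 8))]

Step-by-step:
tell(0) @ H1 ⇒ log+=0
emit(-4) @ H2 ⇒ out+=-4
tell(8) @ H1 ⇒ log+=8
H0 returns 8
H1 returns (8, (0, 8))
H2 returns [-4, (8, (0, 8))]
= [-4, (8, (0, 8))]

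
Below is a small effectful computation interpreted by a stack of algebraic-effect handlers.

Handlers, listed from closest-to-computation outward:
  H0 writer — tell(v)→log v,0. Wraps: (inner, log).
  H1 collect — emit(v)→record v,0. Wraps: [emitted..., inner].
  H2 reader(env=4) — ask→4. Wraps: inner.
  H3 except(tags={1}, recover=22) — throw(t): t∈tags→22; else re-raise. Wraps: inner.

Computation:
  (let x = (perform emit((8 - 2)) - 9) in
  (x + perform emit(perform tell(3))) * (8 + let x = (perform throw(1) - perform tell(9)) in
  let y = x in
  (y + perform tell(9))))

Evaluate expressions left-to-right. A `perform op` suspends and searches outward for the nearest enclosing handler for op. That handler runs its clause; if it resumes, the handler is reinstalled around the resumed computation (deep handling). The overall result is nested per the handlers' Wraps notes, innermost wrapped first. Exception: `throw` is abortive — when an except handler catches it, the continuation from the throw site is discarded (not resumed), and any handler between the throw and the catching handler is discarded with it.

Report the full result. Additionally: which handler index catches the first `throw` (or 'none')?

Working:
emit(6) @ H1 ⇒ out+=6
tell(3) @ H0 ⇒ log+=3
emit(0) @ H1 ⇒ out+=0
throw(1) @ H3 caught ⇒ 22
= 22

Answer: 22 ; first throw caught by: H3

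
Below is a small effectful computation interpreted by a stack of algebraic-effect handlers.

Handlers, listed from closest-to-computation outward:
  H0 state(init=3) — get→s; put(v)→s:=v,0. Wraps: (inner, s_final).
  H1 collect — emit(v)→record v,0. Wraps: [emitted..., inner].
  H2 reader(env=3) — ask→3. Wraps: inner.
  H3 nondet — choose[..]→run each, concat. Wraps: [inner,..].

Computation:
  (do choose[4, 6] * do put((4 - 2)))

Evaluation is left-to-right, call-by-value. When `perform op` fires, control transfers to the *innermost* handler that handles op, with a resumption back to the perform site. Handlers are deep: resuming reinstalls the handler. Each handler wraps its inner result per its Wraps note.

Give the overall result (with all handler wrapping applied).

Evaluation trace:
choose[4, 6] @ H3
  branch[0] choose=4:
    put(2) @ H0 ⇒ s:=2
    H0 returns (0, 2)
    H1 returns [(0, 2)]
    H2 returns [(0, 2)]
    H3 returns [[(0, 2)]]
  branch[1] choose=6:
    put(2) @ H0 ⇒ s:=2
    H0 returns (0, 2)
    H1 returns [(0, 2)]
    H2 returns [(0, 2)]
    H3 returns [[(0, 2)]]
= [[(0, 2)], [(0, 2)]]

Answer: [[(0, 2)], [(0, 2)]]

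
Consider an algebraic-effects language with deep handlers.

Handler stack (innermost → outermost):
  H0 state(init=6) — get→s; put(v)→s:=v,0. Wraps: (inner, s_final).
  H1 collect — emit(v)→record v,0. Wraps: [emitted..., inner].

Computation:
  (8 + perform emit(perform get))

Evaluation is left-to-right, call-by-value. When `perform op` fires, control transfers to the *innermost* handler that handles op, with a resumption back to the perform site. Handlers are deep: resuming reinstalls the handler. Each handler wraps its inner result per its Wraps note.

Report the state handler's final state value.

Evaluation trace:
get @ H0 ⇒ 6
emit(6) @ H1 ⇒ out+=6
H0 returns (8, 6)
H1 returns [6, (8, 6)]
= [6, (8, 6)]

Answer: 6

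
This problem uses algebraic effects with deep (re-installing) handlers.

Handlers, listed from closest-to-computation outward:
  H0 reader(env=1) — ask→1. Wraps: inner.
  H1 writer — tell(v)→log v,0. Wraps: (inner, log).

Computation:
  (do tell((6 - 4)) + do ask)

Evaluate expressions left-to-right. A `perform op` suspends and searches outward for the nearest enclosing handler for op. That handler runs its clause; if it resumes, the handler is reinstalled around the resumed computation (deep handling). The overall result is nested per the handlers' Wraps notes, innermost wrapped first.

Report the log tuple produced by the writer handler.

Answer: (2)

Working:
tell(2) @ H1 ⇒ log+=2
ask @ H0 ⇒ 1
H0 returns 1
H1 returns (1, (2))
= (1, (2))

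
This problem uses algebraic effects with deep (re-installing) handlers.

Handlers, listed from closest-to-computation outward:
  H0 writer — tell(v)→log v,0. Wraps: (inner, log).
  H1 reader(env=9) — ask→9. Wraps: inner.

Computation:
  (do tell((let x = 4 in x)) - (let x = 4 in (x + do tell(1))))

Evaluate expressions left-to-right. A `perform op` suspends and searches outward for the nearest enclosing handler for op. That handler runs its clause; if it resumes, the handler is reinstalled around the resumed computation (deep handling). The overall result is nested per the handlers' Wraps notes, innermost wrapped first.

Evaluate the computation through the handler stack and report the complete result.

Evaluation trace:
tell(4) @ H0 ⇒ log+=4
tell(1) @ H0 ⇒ log+=1
H0 returns (-4, (4, 1))
H1 returns (-4, (4, 1))
= (-4, (4, 1))

Answer: (-4, (4, 1))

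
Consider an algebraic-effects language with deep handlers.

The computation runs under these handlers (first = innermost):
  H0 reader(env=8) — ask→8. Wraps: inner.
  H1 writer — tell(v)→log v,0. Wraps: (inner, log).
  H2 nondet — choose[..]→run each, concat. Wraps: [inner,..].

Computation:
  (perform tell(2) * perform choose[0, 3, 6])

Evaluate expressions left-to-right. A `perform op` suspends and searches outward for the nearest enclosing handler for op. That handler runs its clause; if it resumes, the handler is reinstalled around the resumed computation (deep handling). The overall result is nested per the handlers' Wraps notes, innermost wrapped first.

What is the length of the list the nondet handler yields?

Evaluation trace:
tell(2) @ H1 ⇒ log+=2
choose[0, 3, 6] @ H2
  branch[0] choose=0:
    H0 returns 0
    H1 returns (0, (2))
    H2 returns [(0, (2))]
  branch[1] choose=3:
    H0 returns 0
    H1 returns (0, (2))
    H2 returns [(0, (2))]
  branch[2] choose=6:
    H0 returns 0
    H1 returns (0, (2))
    H2 returns [(0, (2))]
= [(0, (2)), (0, (2)), (0, (2))]

Answer: 3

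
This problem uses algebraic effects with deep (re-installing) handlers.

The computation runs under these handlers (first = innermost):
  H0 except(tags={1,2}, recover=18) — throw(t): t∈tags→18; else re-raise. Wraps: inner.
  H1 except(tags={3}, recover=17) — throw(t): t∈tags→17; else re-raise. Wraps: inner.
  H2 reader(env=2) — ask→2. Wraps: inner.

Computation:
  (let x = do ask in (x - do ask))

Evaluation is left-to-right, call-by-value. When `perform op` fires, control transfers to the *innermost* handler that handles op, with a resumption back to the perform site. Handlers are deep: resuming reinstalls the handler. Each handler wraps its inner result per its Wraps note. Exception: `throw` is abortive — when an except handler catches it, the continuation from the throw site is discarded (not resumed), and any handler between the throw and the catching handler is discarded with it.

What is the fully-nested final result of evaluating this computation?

Answer: 0

Evaluation trace:
ask @ H2 ⇒ 2
ask @ H2 ⇒ 2
H0 returns 0
H1 returns 0
H2 returns 0
= 0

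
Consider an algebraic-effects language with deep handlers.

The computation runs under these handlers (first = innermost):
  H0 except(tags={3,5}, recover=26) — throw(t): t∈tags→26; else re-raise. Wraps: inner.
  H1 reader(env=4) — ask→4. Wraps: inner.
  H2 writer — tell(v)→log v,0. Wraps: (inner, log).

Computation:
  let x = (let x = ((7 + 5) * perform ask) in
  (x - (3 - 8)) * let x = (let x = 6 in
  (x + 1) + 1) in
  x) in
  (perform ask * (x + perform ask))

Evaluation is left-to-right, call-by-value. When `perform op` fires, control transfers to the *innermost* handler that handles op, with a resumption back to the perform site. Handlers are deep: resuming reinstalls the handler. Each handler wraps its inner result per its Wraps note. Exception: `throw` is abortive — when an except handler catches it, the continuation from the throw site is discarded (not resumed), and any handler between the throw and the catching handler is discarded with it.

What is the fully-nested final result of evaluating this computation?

Step-by-step:
ask @ H1 ⇒ 4
ask @ H1 ⇒ 4
ask @ H1 ⇒ 4
H0 returns 1712
H1 returns 1712
H2 returns (1712, ())
= (1712, ())

Answer: (1712, ())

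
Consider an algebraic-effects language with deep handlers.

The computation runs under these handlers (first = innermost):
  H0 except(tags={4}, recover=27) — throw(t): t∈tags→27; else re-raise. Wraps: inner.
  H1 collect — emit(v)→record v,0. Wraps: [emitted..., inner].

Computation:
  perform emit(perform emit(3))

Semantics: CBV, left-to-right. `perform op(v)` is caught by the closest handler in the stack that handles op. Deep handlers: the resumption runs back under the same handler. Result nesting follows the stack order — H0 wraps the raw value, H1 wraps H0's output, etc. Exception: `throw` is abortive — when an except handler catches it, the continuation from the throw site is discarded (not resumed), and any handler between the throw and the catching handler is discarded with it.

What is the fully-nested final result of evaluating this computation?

Step-by-step:
emit(3) @ H1 ⇒ out+=3
emit(0) @ H1 ⇒ out+=0
H0 returns 0
H1 returns [3, 0, 0]
= [3, 0, 0]

Answer: [3, 0, 0]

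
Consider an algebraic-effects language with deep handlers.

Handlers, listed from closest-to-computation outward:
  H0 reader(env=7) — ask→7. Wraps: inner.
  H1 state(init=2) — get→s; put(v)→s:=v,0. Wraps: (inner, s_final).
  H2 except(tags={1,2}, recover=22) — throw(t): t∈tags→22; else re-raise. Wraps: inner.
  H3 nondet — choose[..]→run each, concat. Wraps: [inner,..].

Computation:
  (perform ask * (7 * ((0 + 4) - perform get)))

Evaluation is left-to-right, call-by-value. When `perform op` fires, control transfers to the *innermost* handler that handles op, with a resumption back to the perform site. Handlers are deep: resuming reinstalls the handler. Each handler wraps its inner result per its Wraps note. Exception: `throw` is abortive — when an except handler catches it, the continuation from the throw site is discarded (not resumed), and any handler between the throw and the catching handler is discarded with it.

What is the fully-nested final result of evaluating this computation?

Evaluation trace:
ask @ H0 ⇒ 7
get @ H1 ⇒ 2
H0 returns 98
H1 returns (98, 2)
H2 returns (98, 2)
H3 returns [(98, 2)]
= [(98, 2)]

Answer: [(98, 2)]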